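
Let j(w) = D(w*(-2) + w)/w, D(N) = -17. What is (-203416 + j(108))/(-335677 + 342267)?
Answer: -4393789/142344 ≈ -30.867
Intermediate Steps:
j(w) = -17/w
(-203416 + j(108))/(-335677 + 342267) = (-203416 - 17/108)/(-335677 + 342267) = (-203416 - 17*1/108)/6590 = (-203416 - 17/108)*(1/6590) = -21968945/108*1/6590 = -4393789/142344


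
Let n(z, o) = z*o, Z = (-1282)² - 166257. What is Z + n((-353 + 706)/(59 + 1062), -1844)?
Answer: 1655365375/1121 ≈ 1.4767e+6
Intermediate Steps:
Z = 1477267 (Z = 1643524 - 166257 = 1477267)
n(z, o) = o*z
Z + n((-353 + 706)/(59 + 1062), -1844) = 1477267 - 1844*(-353 + 706)/(59 + 1062) = 1477267 - 650932/1121 = 1655365375/1121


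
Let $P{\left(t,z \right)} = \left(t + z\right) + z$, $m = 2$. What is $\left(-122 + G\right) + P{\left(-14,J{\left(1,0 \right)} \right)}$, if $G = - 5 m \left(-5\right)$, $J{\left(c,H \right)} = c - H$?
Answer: $-84$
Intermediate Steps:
$P{\left(t,z \right)} = t + 2 z$
$G = 50$ ($G = \left(-5\right) 2 \left(-5\right) = \left(-10\right) \left(-5\right) = 50$)
$\left(-122 + G\right) + P{\left(-14,J{\left(1,0 \right)} \right)} = \left(-122 + 50\right) - \left(14 - 2 \left(1 - 0\right)\right) = -72 - \left(14 - 2 \left(1 + 0\right)\right) = -72 + \left(-14 + 2 \cdot 1\right) = -72 + \left(-14 + 2\right) = -72 - 12 = -84$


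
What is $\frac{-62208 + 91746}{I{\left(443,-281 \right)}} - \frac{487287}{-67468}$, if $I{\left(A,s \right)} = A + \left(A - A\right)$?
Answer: $\frac{2208737925}{29888324} \approx 73.9$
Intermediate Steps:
$I{\left(A,s \right)} = A$ ($I{\left(A,s \right)} = A + 0 = A$)
$\frac{-62208 + 91746}{I{\left(443,-281 \right)}} - \frac{487287}{-67468} = \frac{-62208 + 91746}{443} - \frac{487287}{-67468} = 29538 \cdot \frac{1}{443} - - \frac{487287}{67468} = \frac{29538}{443} + \frac{487287}{67468} = \frac{2208737925}{29888324}$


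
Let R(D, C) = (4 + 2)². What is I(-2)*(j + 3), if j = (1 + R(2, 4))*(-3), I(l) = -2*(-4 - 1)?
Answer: -1080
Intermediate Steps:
R(D, C) = 36 (R(D, C) = 6² = 36)
I(l) = 10 (I(l) = -2*(-5) = 10)
j = -111 (j = (1 + 36)*(-3) = 37*(-3) = -111)
I(-2)*(j + 3) = 10*(-111 + 3) = 10*(-108) = -1080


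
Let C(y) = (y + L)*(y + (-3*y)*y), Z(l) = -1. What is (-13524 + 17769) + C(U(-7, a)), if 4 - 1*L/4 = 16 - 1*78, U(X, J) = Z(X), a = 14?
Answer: 3193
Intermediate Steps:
U(X, J) = -1
L = 264 (L = 16 - 4*(16 - 1*78) = 16 - 4*(16 - 78) = 16 - 4*(-62) = 16 + 248 = 264)
C(y) = (264 + y)*(y - 3*y²) (C(y) = (y + 264)*(y + (-3*y)*y) = (264 + y)*(y - 3*y²))
(-13524 + 17769) + C(U(-7, a)) = (-13524 + 17769) - (264 - 791*(-1) - 3*(-1)²) = 4245 - (264 + 791 - 3*1) = 4245 - (264 + 791 - 3) = 4245 - 1*1052 = 4245 - 1052 = 3193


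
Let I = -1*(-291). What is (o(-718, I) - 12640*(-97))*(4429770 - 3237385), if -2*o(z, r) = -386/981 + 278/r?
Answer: 139115638827089780/95157 ≈ 1.4620e+12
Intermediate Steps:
I = 291
o(z, r) = 193/981 - 139/r (o(z, r) = -(-386/981 + 278/r)/2 = 193/981 - 139/r)
(o(-718, I) - 12640*(-97))*(4429770 - 3237385) = ((193/981 - 139/291) - 12640*(-97))*(4429770 - 3237385) = ((193/981 - 139*1/291) + 1226080)*1192385 = ((193/981 - 139/291) + 1226080)*1192385 = (-26732/95157 + 1226080)*1192385 = (116670067828/95157)*1192385 = 139115638827089780/95157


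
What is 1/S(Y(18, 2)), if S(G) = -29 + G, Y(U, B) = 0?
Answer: -1/29 ≈ -0.034483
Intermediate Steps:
1/S(Y(18, 2)) = 1/(-29 + 0) = 1/(-29) = -1/29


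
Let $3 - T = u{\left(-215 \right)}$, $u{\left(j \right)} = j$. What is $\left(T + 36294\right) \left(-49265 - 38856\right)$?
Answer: $-3217473952$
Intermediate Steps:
$T = 218$ ($T = 3 - -215 = 3 + 215 = 218$)
$\left(T + 36294\right) \left(-49265 - 38856\right) = \left(218 + 36294\right) \left(-49265 - 38856\right) = 36512 \left(-88121\right) = -3217473952$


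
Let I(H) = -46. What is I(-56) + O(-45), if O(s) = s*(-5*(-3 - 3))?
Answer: -1396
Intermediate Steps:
O(s) = 30*s (O(s) = s*(-5*(-6)) = s*30 = 30*s)
I(-56) + O(-45) = -46 + 30*(-45) = -46 - 1350 = -1396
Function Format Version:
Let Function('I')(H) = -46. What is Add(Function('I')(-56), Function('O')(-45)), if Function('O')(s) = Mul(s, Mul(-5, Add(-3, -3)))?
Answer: -1396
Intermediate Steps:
Function('O')(s) = Mul(30, s) (Function('O')(s) = Mul(s, Mul(-5, -6)) = Mul(s, 30) = Mul(30, s))
Add(Function('I')(-56), Function('O')(-45)) = Add(-46, Mul(30, -45)) = Add(-46, -1350) = -1396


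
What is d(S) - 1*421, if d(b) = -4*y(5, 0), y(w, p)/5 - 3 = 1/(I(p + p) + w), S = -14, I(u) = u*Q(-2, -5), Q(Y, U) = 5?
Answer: -485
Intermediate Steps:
I(u) = 5*u (I(u) = u*5 = 5*u)
y(w, p) = 15 + 5/(w + 10*p) (y(w, p) = 15 + 5/(5*(p + p) + w) = 15 + 5/(5*(2*p) + w) = 15 + 5/(10*p + w) = 15 + 5/(w + 10*p))
d(b) = -64 (d(b) = -20*(1 + 3*5 + 30*0)/(5 + 10*0) = -20*(1 + 15 + 0)/(5 + 0) = -20*16/5 = -4*16 = -64)
d(S) - 1*421 = -64 - 1*421 = -64 - 421 = -485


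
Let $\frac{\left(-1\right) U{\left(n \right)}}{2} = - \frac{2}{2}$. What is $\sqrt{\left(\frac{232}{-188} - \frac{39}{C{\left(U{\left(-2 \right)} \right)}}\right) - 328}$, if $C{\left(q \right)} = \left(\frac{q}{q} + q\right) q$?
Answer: $\frac{i \sqrt{2966546}}{94} \approx 18.323 i$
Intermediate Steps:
$U{\left(n \right)} = 2$ ($U{\left(n \right)} = - 2 \left(- \frac{2}{2}\right) = - 2 \left(\left(-2\right) \frac{1}{2}\right) = \left(-2\right) \left(-1\right) = 2$)
$C{\left(q \right)} = q \left(1 + q\right)$ ($C{\left(q \right)} = \left(1 + q\right) q = q \left(1 + q\right)$)
$\sqrt{\left(\frac{232}{-188} - \frac{39}{C{\left(U{\left(-2 \right)} \right)}}\right) - 328} = \sqrt{\left(\frac{232}{-188} - \frac{39}{2 \left(1 + 2\right)}\right) - 328} = \sqrt{\left(232 \left(- \frac{1}{188}\right) - \frac{39}{2 \cdot 3}\right) - 328} = \sqrt{\left(- \frac{58}{47} - \frac{39}{6}\right) - 328} = \sqrt{\left(- \frac{58}{47} - \frac{13}{2}\right) - 328} = \sqrt{- \frac{727}{94} - 328} = \sqrt{- \frac{31559}{94}} = \frac{i \sqrt{2966546}}{94}$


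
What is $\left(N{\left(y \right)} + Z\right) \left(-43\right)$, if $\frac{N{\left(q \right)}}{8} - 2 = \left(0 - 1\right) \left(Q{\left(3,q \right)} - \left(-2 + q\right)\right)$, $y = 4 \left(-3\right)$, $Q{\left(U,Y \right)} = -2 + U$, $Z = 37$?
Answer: $2881$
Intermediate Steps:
$y = -12$
$N{\left(q \right)} = -8 + 8 q$ ($N{\left(q \right)} = 16 + 8 \left(0 - 1\right) \left(\left(-2 + 3\right) - \left(-2 + q\right)\right) = 16 + 8 \left(- (1 - \left(-2 + q\right))\right) = 16 + 8 \left(- (3 - q)\right) = 16 + 8 \left(-3 + q\right) = 16 + \left(-24 + 8 q\right) = -8 + 8 q$)
$\left(N{\left(y \right)} + Z\right) \left(-43\right) = \left(\left(-8 + 8 \left(-12\right)\right) + 37\right) \left(-43\right) = \left(\left(-8 - 96\right) + 37\right) \left(-43\right) = \left(-104 + 37\right) \left(-43\right) = \left(-67\right) \left(-43\right) = 2881$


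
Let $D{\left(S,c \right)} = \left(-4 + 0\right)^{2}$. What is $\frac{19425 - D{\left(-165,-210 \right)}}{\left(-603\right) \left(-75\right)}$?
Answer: $\frac{19409}{45225} \approx 0.42917$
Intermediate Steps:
$D{\left(S,c \right)} = 16$ ($D{\left(S,c \right)} = \left(-4\right)^{2} = 16$)
$\frac{19425 - D{\left(-165,-210 \right)}}{\left(-603\right) \left(-75\right)} = \frac{19425 - 16}{\left(-603\right) \left(-75\right)} = \frac{19425 - 16}{45225} = 19409 \cdot \frac{1}{45225} = \frac{19409}{45225}$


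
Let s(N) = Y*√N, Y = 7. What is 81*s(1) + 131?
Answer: 698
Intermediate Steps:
s(N) = 7*√N
81*s(1) + 131 = 81*(7*√1) + 131 = 81*(7*1) + 131 = 81*7 + 131 = 567 + 131 = 698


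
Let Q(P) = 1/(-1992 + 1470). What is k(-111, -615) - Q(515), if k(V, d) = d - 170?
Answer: -409769/522 ≈ -785.00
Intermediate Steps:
k(V, d) = -170 + d
Q(P) = -1/522 (Q(P) = 1/(-522) = -1/522)
k(-111, -615) - Q(515) = (-170 - 615) - 1*(-1/522) = -785 + 1/522 = -409769/522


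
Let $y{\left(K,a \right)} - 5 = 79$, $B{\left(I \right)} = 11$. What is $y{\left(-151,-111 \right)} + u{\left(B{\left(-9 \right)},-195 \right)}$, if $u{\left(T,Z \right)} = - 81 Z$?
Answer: $15879$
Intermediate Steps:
$y{\left(K,a \right)} = 84$ ($y{\left(K,a \right)} = 5 + 79 = 84$)
$y{\left(-151,-111 \right)} + u{\left(B{\left(-9 \right)},-195 \right)} = 84 - -15795 = 84 + 15795 = 15879$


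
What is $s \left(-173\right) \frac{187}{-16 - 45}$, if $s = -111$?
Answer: $- \frac{3590961}{61} \approx -58868.0$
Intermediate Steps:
$s \left(-173\right) \frac{187}{-16 - 45} = \left(-111\right) \left(-173\right) \frac{187}{-16 - 45} = 19203 \frac{187}{-16 - 45} = 19203 \frac{187}{-61} = 19203 \cdot 187 \left(- \frac{1}{61}\right) = 19203 \left(- \frac{187}{61}\right) = - \frac{3590961}{61}$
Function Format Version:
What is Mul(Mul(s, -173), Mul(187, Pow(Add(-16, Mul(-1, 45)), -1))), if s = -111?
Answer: Rational(-3590961, 61) ≈ -58868.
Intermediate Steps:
Mul(Mul(s, -173), Mul(187, Pow(Add(-16, Mul(-1, 45)), -1))) = Mul(Mul(-111, -173), Mul(187, Pow(Add(-16, Mul(-1, 45)), -1))) = Mul(19203, Mul(187, Pow(Add(-16, -45), -1))) = Mul(19203, Mul(187, Pow(-61, -1))) = Mul(19203, Mul(187, Rational(-1, 61))) = Mul(19203, Rational(-187, 61)) = Rational(-3590961, 61)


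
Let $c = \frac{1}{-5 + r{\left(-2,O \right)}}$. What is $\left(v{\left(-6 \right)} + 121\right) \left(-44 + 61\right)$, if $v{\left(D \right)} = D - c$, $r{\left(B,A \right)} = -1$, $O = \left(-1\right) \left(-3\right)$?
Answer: $\frac{11747}{6} \approx 1957.8$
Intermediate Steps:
$O = 3$
$c = - \frac{1}{6}$ ($c = \frac{1}{-5 - 1} = \frac{1}{-6} = - \frac{1}{6} \approx -0.16667$)
$v{\left(D \right)} = \frac{1}{6} + D$ ($v{\left(D \right)} = D - - \frac{1}{6} = D + \frac{1}{6} = \frac{1}{6} + D$)
$\left(v{\left(-6 \right)} + 121\right) \left(-44 + 61\right) = \left(\left(\frac{1}{6} - 6\right) + 121\right) \left(-44 + 61\right) = \left(- \frac{35}{6} + 121\right) 17 = \frac{691}{6} \cdot 17 = \frac{11747}{6}$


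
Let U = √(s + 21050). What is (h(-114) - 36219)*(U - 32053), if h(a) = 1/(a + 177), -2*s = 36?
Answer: 10448343884/9 - 4563592*√5258/63 ≈ 1.1557e+9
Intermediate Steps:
s = -18 (s = -½*36 = -18)
h(a) = 1/(177 + a)
U = 2*√5258 (U = √(-18 + 21050) = √21032 = 2*√5258 ≈ 145.02)
(h(-114) - 36219)*(U - 32053) = (1/(177 - 114) - 36219)*(2*√5258 - 32053) = (1/63 - 36219)*(-32053 + 2*√5258) = -2281796*(-32053 + 2*√5258)/63 = 10448343884/9 - 4563592*√5258/63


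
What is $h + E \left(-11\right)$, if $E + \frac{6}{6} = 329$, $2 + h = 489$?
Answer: $-3121$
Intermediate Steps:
$h = 487$ ($h = -2 + 489 = 487$)
$E = 328$ ($E = -1 + 329 = 328$)
$h + E \left(-11\right) = 487 + 328 \left(-11\right) = 487 - 3608 = -3121$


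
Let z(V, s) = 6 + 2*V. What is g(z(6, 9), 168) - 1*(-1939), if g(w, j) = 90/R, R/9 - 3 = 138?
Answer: 273409/141 ≈ 1939.1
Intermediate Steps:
R = 1269 (R = 27 + 9*138 = 27 + 1242 = 1269)
g(w, j) = 10/141 (g(w, j) = 90/1269 = 90*(1/1269) = 10/141)
g(z(6, 9), 168) - 1*(-1939) = 10/141 - 1*(-1939) = 10/141 + 1939 = 273409/141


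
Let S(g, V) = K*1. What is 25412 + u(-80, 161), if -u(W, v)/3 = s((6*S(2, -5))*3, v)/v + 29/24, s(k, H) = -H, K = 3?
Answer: 203291/8 ≈ 25411.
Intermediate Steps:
S(g, V) = 3 (S(g, V) = 3*1 = 3)
u(W, v) = -5/8 (u(W, v) = -3*((-v)/v + 29/24) = -3*(-1 + 29*(1/24)) = -3*(-1 + 29/24) = -3*5/24 = -5/8)
25412 + u(-80, 161) = 25412 - 5/8 = 203291/8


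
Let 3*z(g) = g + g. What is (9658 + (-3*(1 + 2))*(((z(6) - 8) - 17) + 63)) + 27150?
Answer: 36430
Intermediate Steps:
z(g) = 2*g/3 (z(g) = (g + g)/3 = (2*g)/3 = 2*g/3)
(9658 + (-3*(1 + 2))*(((z(6) - 8) - 17) + 63)) + 27150 = (9658 + (-3*(1 + 2))*((((⅔)*6 - 8) - 17) + 63)) + 27150 = (9658 + (-3*3)*(((4 - 8) - 17) + 63)) + 27150 = (9658 - 9*((-4 - 17) + 63)) + 27150 = (9658 - 9*(-21 + 63)) + 27150 = (9658 - 9*42) + 27150 = (9658 - 378) + 27150 = 9280 + 27150 = 36430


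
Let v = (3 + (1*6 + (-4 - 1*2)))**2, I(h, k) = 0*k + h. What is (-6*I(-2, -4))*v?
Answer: 108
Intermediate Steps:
I(h, k) = h (I(h, k) = 0 + h = h)
v = 9 (v = (3 + (6 + (-4 - 2)))**2 = (3 + (6 - 6))**2 = (3 + 0)**2 = 3**2 = 9)
(-6*I(-2, -4))*v = -6*(-2)*9 = 12*9 = 108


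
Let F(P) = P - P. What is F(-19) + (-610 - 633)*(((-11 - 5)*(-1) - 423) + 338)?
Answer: 85767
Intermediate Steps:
F(P) = 0
F(-19) + (-610 - 633)*(((-11 - 5)*(-1) - 423) + 338) = 0 + (-610 - 633)*(((-11 - 5)*(-1) - 423) + 338) = 0 - 1243*((-16*(-1) - 423) + 338) = 0 - 1243*((16 - 423) + 338) = 0 - 1243*(-407 + 338) = 0 - 1243*(-69) = 0 + 85767 = 85767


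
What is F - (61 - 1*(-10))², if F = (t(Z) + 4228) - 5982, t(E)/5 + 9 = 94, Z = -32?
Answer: -6370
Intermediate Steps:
t(E) = 425 (t(E) = -45 + 5*94 = -45 + 470 = 425)
F = -1329 (F = (425 + 4228) - 5982 = 4653 - 5982 = -1329)
F - (61 - 1*(-10))² = -1329 - (61 - 1*(-10))² = -1329 - (61 + 10)² = -1329 - 1*71² = -1329 - 1*5041 = -1329 - 5041 = -6370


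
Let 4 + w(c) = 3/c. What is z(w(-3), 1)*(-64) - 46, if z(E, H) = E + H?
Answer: 210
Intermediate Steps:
w(c) = -4 + 3/c
z(w(-3), 1)*(-64) - 46 = ((-4 + 3/(-3)) + 1)*(-64) - 46 = ((-4 + 3*(-⅓)) + 1)*(-64) - 46 = ((-4 - 1) + 1)*(-64) - 46 = (-5 + 1)*(-64) - 46 = -4*(-64) - 46 = 256 - 46 = 210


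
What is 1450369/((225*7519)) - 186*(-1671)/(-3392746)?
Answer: 2197459901312/2869881432075 ≈ 0.76570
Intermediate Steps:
1450369/((225*7519)) - 186*(-1671)/(-3392746) = 1450369/1691775 + 310806*(-1/3392746) = 1450369*(1/1691775) - 155403/1696373 = 1450369/1691775 - 155403/1696373 = 2197459901312/2869881432075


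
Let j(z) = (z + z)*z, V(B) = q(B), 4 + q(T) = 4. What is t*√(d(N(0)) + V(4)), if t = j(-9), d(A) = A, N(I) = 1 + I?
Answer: 162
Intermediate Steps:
q(T) = 0 (q(T) = -4 + 4 = 0)
V(B) = 0
j(z) = 2*z² (j(z) = (2*z)*z = 2*z²)
t = 162 (t = 2*(-9)² = 2*81 = 162)
t*√(d(N(0)) + V(4)) = 162*√((1 + 0) + 0) = 162*√(1 + 0) = 162*√1 = 162*1 = 162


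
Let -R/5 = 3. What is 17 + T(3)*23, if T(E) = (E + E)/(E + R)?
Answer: 11/2 ≈ 5.5000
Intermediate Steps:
R = -15 (R = -5*3 = -15)
T(E) = 2*E/(-15 + E) (T(E) = (E + E)/(E - 15) = (2*E)/(-15 + E) = 2*E/(-15 + E))
17 + T(3)*23 = 17 + (2*3/(-15 + 3))*23 = 17 + (2*3/(-12))*23 = 17 + (2*3*(-1/12))*23 = 17 - ½*23 = 17 - 23/2 = 11/2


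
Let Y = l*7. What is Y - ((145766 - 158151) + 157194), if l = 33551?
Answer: 90048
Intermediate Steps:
Y = 234857 (Y = 33551*7 = 234857)
Y - ((145766 - 158151) + 157194) = 234857 - ((145766 - 158151) + 157194) = 234857 - (-12385 + 157194) = 234857 - 1*144809 = 234857 - 144809 = 90048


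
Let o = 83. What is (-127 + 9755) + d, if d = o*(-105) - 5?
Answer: 908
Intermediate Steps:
d = -8720 (d = 83*(-105) - 5 = -8715 - 5 = -8720)
(-127 + 9755) + d = (-127 + 9755) - 8720 = 9628 - 8720 = 908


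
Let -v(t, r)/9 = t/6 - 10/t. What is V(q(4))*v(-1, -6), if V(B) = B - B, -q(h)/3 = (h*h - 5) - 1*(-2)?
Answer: 0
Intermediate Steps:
q(h) = 9 - 3*h² (q(h) = -3*((h*h - 5) - 1*(-2)) = -3*((h² - 5) + 2) = -3*((-5 + h²) + 2) = -3*(-3 + h²) = 9 - 3*h²)
V(B) = 0
v(t, r) = 90/t - 3*t/2 (v(t, r) = -9*(t/6 - 10/t) = -9*(-10/t + t/6) = 90/t - 3*t/2)
V(q(4))*v(-1, -6) = 0*(90/(-1) - 3/2*(-1)) = 0*(90*(-1) + 3/2) = 0*(-90 + 3/2) = 0*(-177/2) = 0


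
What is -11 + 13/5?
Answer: -42/5 ≈ -8.4000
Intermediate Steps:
-11 + 13/5 = -42/5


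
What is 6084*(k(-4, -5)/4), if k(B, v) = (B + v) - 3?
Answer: -18252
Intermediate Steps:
k(B, v) = -3 + B + v
6084*(k(-4, -5)/4) = 6084*((-3 - 4 - 5)/4) = 6084*(-12*1/4) = 6084*(-3) = -18252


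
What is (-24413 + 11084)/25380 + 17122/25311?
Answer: 3599483/23792340 ≈ 0.15129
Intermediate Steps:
(-24413 + 11084)/25380 + 17122/25311 = -13329*1/25380 + 17122*(1/25311) = -1481/2820 + 17122/25311 = 3599483/23792340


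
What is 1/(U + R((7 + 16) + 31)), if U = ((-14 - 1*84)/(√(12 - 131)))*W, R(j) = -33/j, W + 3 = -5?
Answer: -3366/28451849 + 36288*I*√119/28451849 ≈ -0.00011831 + 0.013913*I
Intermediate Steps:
W = -8 (W = -3 - 5 = -8)
U = -112*I*√119/17 (U = ((-14 - 1*84)/(√(12 - 131)))*(-8) = ((-14 - 84)/(√(-119)))*(-8) = -98*(-I*√119/119)*(-8) = -(-14)*I*√119/17*(-8) = (14*I*√119/17)*(-8) = -112*I*√119/17 ≈ -71.869*I)
1/(U + R((7 + 16) + 31)) = 1/(-112*I*√119/17 - 33/((7 + 16) + 31)) = 1/(-112*I*√119/17 - 33/(23 + 31)) = 1/(-112*I*√119/17 - 33/54) = 1/(-112*I*√119/17 - 33*1/54) = 1/(-112*I*√119/17 - 11/18) = 1/(-11/18 - 112*I*√119/17)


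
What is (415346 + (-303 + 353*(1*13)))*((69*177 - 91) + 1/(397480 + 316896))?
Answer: 454234113702342/89297 ≈ 5.0868e+9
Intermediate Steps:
(415346 + (-303 + 353*(1*13)))*((69*177 - 91) + 1/(397480 + 316896)) = (415346 + (-303 + 353*13))*((12213 - 91) + 1/714376) = (415346 + (-303 + 4589))*(12122 + 1/714376) = (415346 + 4286)*(8659665873/714376) = 419632*(8659665873/714376) = 454234113702342/89297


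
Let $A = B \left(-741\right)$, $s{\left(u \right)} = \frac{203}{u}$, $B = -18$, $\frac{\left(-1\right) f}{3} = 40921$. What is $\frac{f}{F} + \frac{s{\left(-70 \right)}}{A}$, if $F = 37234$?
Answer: $- \frac{8187604363}{2483135460} \approx -3.2973$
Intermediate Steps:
$f = -122763$ ($f = \left(-3\right) 40921 = -122763$)
$A = 13338$ ($A = \left(-18\right) \left(-741\right) = 13338$)
$\frac{f}{F} + \frac{s{\left(-70 \right)}}{A} = - \frac{122763}{37234} + \frac{203 \frac{1}{-70}}{13338} = \left(-122763\right) \frac{1}{37234} + 203 \left(- \frac{1}{70}\right) \frac{1}{13338} = - \frac{122763}{37234} - \frac{29}{133380} = - \frac{8187604363}{2483135460}$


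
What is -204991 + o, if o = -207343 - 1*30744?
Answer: -443078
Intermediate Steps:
o = -238087 (o = -207343 - 30744 = -238087)
-204991 + o = -204991 - 238087 = -443078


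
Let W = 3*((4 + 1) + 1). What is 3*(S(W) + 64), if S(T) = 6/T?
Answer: 193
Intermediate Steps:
W = 18 (W = 3*(5 + 1) = 3*6 = 18)
3*(S(W) + 64) = 3*(6/18 + 64) = 3*(6*(1/18) + 64) = 3*(⅓ + 64) = 3*(193/3) = 193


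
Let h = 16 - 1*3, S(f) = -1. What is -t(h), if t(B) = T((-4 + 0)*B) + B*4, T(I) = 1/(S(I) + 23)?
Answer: -1145/22 ≈ -52.045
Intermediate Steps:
h = 13 (h = 16 - 3 = 13)
T(I) = 1/22 (T(I) = 1/(-1 + 23) = 1/22)
t(B) = 1/22 + 4*B (t(B) = 1/22 + B*4 = 1/22 + 4*B)
-t(h) = -(1/22 + 4*13) = -(1/22 + 52) = -1*1145/22 = -1145/22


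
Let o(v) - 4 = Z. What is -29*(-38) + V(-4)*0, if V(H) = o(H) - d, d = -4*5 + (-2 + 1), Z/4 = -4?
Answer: 1102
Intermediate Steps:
Z = -16 (Z = 4*(-4) = -16)
d = -21 (d = -20 - 1 = -21)
o(v) = -12 (o(v) = 4 - 16 = -12)
V(H) = 9 (V(H) = -12 - 1*(-21) = -12 + 21 = 9)
-29*(-38) + V(-4)*0 = -29*(-38) + 9*0 = 1102 + 0 = 1102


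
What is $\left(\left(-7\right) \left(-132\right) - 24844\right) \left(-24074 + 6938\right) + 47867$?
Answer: $409940987$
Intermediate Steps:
$\left(\left(-7\right) \left(-132\right) - 24844\right) \left(-24074 + 6938\right) + 47867 = \left(924 - 24844\right) \left(-17136\right) + 47867 = \left(-23920\right) \left(-17136\right) + 47867 = 409893120 + 47867 = 409940987$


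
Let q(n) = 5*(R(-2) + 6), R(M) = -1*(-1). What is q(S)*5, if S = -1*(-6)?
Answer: 175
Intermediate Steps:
R(M) = 1
S = 6
q(n) = 35 (q(n) = 5*(1 + 6) = 5*7 = 35)
q(S)*5 = 35*5 = 175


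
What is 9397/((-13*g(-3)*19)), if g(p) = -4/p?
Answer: -28191/988 ≈ -28.533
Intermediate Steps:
9397/((-13*g(-3)*19)) = 9397/((-(-52)/(-3)*19)) = 9397/((-(-52)*(-1)/3*19)) = 9397/((-13*4/3*19)) = 9397/((-52/3*19)) = 9397/(-988/3) = 9397*(-3/988) = -28191/988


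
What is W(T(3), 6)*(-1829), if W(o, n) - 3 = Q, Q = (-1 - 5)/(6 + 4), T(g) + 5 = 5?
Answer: -21948/5 ≈ -4389.6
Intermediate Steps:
T(g) = 0 (T(g) = -5 + 5 = 0)
Q = -3/5 (Q = -6/10 = -6*1/10 = -3/5 ≈ -0.60000)
W(o, n) = 12/5 (W(o, n) = 3 - 3/5 = 12/5)
W(T(3), 6)*(-1829) = (12/5)*(-1829) = -21948/5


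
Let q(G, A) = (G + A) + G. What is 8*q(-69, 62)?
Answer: -608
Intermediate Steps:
q(G, A) = A + 2*G (q(G, A) = (A + G) + G = A + 2*G)
8*q(-69, 62) = 8*(62 + 2*(-69)) = 8*(62 - 138) = 8*(-76) = -608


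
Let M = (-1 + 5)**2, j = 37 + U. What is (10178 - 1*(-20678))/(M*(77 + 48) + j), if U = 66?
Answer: 30856/2103 ≈ 14.672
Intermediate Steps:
j = 103 (j = 37 + 66 = 103)
M = 16 (M = 4**2 = 16)
(10178 - 1*(-20678))/(M*(77 + 48) + j) = (10178 - 1*(-20678))/(16*(77 + 48) + 103) = (10178 + 20678)/(16*125 + 103) = 30856/(2000 + 103) = 30856/2103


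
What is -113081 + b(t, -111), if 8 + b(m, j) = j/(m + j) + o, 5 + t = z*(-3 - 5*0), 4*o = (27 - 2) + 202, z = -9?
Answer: -40239037/356 ≈ -1.1303e+5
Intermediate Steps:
o = 227/4 (o = ((27 - 2) + 202)/4 = (25 + 202)/4 = (¼)*227 = 227/4 ≈ 56.750)
t = 22 (t = -5 - 9*(-3 - 5*0) = -5 - 9*(-3 + 0) = -5 - 9*(-3) = -5 + 27 = 22)
b(m, j) = 195/4 + j/(j + m) (b(m, j) = -8 + (j/(m + j) + 227/4) = -8 + (j/(j + m) + 227/4) = -8 + (227/4 + j/(j + m)) = 195/4 + j/(j + m))
-113081 + b(t, -111) = -113081 + (195*22 + 199*(-111))/(4*(-111 + 22)) = -113081 + (¼)*(4290 - 22089)/(-89) = -113081 + (¼)*(-1/89)*(-17799) = -113081 + 17799/356 = -40239037/356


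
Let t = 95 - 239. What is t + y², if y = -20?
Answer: 256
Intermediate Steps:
t = -144
t + y² = -144 + (-20)² = -144 + 400 = 256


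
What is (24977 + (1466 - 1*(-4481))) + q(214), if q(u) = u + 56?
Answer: 31194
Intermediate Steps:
q(u) = 56 + u
(24977 + (1466 - 1*(-4481))) + q(214) = (24977 + (1466 - 1*(-4481))) + (56 + 214) = (24977 + (1466 + 4481)) + 270 = (24977 + 5947) + 270 = 30924 + 270 = 31194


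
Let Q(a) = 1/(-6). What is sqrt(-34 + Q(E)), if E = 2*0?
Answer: I*sqrt(1230)/6 ≈ 5.8452*I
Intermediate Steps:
E = 0
Q(a) = -1/6
sqrt(-34 + Q(E)) = sqrt(-34 - 1/6) = sqrt(-205/6) = I*sqrt(1230)/6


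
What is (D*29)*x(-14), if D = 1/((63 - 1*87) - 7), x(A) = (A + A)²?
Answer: -22736/31 ≈ -733.42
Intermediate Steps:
x(A) = 4*A² (x(A) = (2*A)² = 4*A²)
D = -1/31 (D = 1/((63 - 87) - 7) = 1/(-24 - 7) = 1/(-31) = -1/31 ≈ -0.032258)
(D*29)*x(-14) = (-1/31*29)*(4*(-14)²) = -116*196/31 = -29/31*784 = -22736/31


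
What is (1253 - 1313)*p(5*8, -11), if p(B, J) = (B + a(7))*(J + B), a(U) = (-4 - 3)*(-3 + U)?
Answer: -20880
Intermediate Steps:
a(U) = 21 - 7*U (a(U) = -7*(-3 + U) = 21 - 7*U)
p(B, J) = (-28 + B)*(B + J) (p(B, J) = (B + (21 - 7*7))*(J + B) = (B + (21 - 49))*(B + J) = (B - 28)*(B + J) = (-28 + B)*(B + J))
(1253 - 1313)*p(5*8, -11) = (1253 - 1313)*((5*8)² - 140*8 - 28*(-11) + (5*8)*(-11)) = -60*(40² - 28*40 + 308 + 40*(-11)) = -60*(1600 - 1120 + 308 - 440) = -60*348 = -20880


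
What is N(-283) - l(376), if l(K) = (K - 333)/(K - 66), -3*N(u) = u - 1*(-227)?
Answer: 17231/930 ≈ 18.528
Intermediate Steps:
N(u) = -227/3 - u/3 (N(u) = -(u - 1*(-227))/3 = -(u + 227)/3 = -(227 + u)/3 = -227/3 - u/3)
l(K) = (-333 + K)/(-66 + K)
N(-283) - l(376) = (-227/3 - ⅓*(-283)) - (-333 + 376)/(-66 + 376) = (-227/3 + 283/3) - 43/310 = 56/3 - 43/310 = 17231/930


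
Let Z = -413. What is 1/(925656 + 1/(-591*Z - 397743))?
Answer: 153660/142236300959 ≈ 1.0803e-6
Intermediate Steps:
1/(925656 + 1/(-591*Z - 397743)) = 1/(925656 + 1/(-591*(-413) - 397743)) = 1/(925656 + 1/(244083 - 397743)) = 1/(925656 + 1/(-153660)) = 1/(925656 - 1/153660) = 1/(142236300959/153660) = 153660/142236300959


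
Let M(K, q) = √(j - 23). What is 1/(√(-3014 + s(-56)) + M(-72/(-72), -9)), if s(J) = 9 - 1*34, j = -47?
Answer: -I/(√70 + √3039) ≈ -0.01575*I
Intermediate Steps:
s(J) = -25 (s(J) = 9 - 34 = -25)
M(K, q) = I*√70 (M(K, q) = √(-47 - 23) = √(-70) = I*√70)
1/(√(-3014 + s(-56)) + M(-72/(-72), -9)) = 1/(√(-3014 - 25) + I*√70) = 1/(√(-3039) + I*√70) = 1/(I*√3039 + I*√70) = 1/(I*√70 + I*√3039)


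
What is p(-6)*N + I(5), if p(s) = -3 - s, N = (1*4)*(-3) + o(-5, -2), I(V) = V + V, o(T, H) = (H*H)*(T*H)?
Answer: 94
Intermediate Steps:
o(T, H) = T*H**3 (o(T, H) = H**2*(H*T) = T*H**3)
I(V) = 2*V
N = 28 (N = (1*4)*(-3) - 5*(-2)**3 = 4*(-3) - 5*(-8) = -12 + 40 = 28)
p(-6)*N + I(5) = (-3 - 1*(-6))*28 + 2*5 = (-3 + 6)*28 + 10 = 3*28 + 10 = 84 + 10 = 94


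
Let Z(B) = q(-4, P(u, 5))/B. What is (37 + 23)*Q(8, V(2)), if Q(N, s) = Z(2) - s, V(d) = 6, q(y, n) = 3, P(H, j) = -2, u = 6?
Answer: -270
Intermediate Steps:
Z(B) = 3/B
Q(N, s) = 3/2 - s
(37 + 23)*Q(8, V(2)) = (37 + 23)*(3/2 - 1*6) = 60*(3/2 - 6) = 60*(-9/2) = -270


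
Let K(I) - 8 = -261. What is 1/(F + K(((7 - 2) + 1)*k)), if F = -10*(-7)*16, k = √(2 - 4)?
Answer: 1/867 ≈ 0.0011534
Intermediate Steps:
k = I*√2 (k = √(-2) = I*√2 ≈ 1.4142*I)
F = 1120 (F = 70*16 = 1120)
K(I) = -253 (K(I) = 8 - 261 = -253)
1/(F + K(((7 - 2) + 1)*k)) = 1/(1120 - 253) = 1/867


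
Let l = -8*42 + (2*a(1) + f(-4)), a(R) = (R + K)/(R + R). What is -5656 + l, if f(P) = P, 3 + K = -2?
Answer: -6000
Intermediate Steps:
K = -5 (K = -3 - 2 = -5)
a(R) = (-5 + R)/(2*R) (a(R) = (R - 5)/(R + R) = (-5 + R)/((2*R)) = (-5 + R)*(1/(2*R)) = (-5 + R)/(2*R))
l = -344 (l = -8*42 + (2*((½)*(-5 + 1)/1) - 4) = -336 + (2*((½)*1*(-4)) - 4) = -336 + (2*(-2) - 4) = -336 + (-4 - 4) = -336 - 8 = -344)
-5656 + l = -5656 - 344 = -6000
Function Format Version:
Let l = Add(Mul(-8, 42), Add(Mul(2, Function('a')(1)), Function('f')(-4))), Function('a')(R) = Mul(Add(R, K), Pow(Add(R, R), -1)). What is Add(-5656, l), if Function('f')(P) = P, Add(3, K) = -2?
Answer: -6000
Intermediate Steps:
K = -5 (K = Add(-3, -2) = -5)
Function('a')(R) = Mul(Rational(1, 2), Pow(R, -1), Add(-5, R)) (Function('a')(R) = Mul(Add(R, -5), Pow(Add(R, R), -1)) = Mul(Add(-5, R), Pow(Mul(2, R), -1)) = Mul(Add(-5, R), Mul(Rational(1, 2), Pow(R, -1))) = Mul(Rational(1, 2), Pow(R, -1), Add(-5, R)))
l = -344 (l = Add(Mul(-8, 42), Add(Mul(2, Mul(Rational(1, 2), Pow(1, -1), Add(-5, 1))), -4)) = Add(-336, Add(Mul(2, Mul(Rational(1, 2), 1, -4)), -4)) = Add(-336, Add(Mul(2, -2), -4)) = Add(-336, Add(-4, -4)) = Add(-336, -8) = -344)
Add(-5656, l) = Add(-5656, -344) = -6000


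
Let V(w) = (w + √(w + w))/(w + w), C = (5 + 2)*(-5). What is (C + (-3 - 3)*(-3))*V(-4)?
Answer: -17/2 + 17*I*√2/4 ≈ -8.5 + 6.0104*I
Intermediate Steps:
C = -35 (C = 7*(-5) = -35)
V(w) = (w + √2*√w)/(2*w) (V(w) = (w + √(2*w))/((2*w)) = (w + √2*√w)*(1/(2*w)) = (w + √2*√w)/(2*w))
(C + (-3 - 3)*(-3))*V(-4) = (-35 + (-3 - 3)*(-3))*(½ + √2/(2*√(-4))) = (-35 - 6*(-3))*(½ + √2*(-I/2)/2) = (-35 + 18)*(½ - I*√2/4) = -17*(½ - I*√2/4) = -17/2 + 17*I*√2/4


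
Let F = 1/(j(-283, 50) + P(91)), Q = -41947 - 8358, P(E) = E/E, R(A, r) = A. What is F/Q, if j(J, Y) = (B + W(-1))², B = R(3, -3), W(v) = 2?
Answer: -1/1307930 ≈ -7.6457e-7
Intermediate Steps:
B = 3
P(E) = 1
Q = -50305
j(J, Y) = 25 (j(J, Y) = (3 + 2)² = 5² = 25)
F = 1/26 (F = 1/(25 + 1) = 1/26 ≈ 0.038462)
F/Q = (1/26)/(-50305) = (1/26)*(-1/50305) = -1/1307930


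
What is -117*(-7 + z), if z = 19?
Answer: -1404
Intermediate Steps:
-117*(-7 + z) = -117*(-7 + 19) = -117*12 = -1404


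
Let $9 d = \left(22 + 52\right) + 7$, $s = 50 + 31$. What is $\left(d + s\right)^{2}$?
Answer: $8100$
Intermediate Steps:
$s = 81$
$d = 9$ ($d = \frac{\left(22 + 52\right) + 7}{9} = \frac{74 + 7}{9} = \frac{1}{9} \cdot 81 = 9$)
$\left(d + s\right)^{2} = \left(9 + 81\right)^{2} = 90^{2} = 8100$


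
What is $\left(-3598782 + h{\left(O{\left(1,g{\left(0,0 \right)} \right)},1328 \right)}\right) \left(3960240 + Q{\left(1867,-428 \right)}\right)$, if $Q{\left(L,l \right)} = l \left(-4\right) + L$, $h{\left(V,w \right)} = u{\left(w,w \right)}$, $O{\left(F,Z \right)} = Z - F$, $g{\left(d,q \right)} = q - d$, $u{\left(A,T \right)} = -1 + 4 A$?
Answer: $-14243868625749$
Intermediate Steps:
$h{\left(V,w \right)} = -1 + 4 w$
$Q{\left(L,l \right)} = L - 4 l$ ($Q{\left(L,l \right)} = - 4 l + L = L - 4 l$)
$\left(-3598782 + h{\left(O{\left(1,g{\left(0,0 \right)} \right)},1328 \right)}\right) \left(3960240 + Q{\left(1867,-428 \right)}\right) = \left(-3598782 + \left(-1 + 4 \cdot 1328\right)\right) \left(3960240 + \left(1867 - -1712\right)\right) = \left(-3598782 + \left(-1 + 5312\right)\right) \left(3960240 + \left(1867 + 1712\right)\right) = \left(-3598782 + 5311\right) \left(3960240 + 3579\right) = \left(-3593471\right) 3963819 = -14243868625749$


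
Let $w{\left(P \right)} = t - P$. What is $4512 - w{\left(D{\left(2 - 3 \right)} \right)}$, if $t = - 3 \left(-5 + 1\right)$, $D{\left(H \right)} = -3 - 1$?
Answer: $4496$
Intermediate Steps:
$D{\left(H \right)} = -4$
$t = 12$ ($t = \left(-3\right) \left(-4\right) = 12$)
$w{\left(P \right)} = 12 - P$
$4512 - w{\left(D{\left(2 - 3 \right)} \right)} = 4512 - \left(12 - -4\right) = 4512 - \left(12 + 4\right) = 4512 - 16 = 4496$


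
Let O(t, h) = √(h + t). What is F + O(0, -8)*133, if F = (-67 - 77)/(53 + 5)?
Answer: -72/29 + 266*I*√2 ≈ -2.4828 + 376.18*I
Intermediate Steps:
F = -72/29 (F = -144/58 = -144*1/58 = -72/29 ≈ -2.4828)
F + O(0, -8)*133 = -72/29 + √(-8 + 0)*133 = -72/29 + √(-8)*133 = -72/29 + (2*I*√2)*133 = -72/29 + 266*I*√2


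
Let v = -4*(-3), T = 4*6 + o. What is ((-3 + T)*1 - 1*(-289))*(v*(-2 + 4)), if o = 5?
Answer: 7560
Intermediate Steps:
T = 29 (T = 4*6 + 5 = 24 + 5 = 29)
v = 12
((-3 + T)*1 - 1*(-289))*(v*(-2 + 4)) = ((-3 + 29)*1 - 1*(-289))*(12*(-2 + 4)) = (26*1 + 289)*(12*2) = (26 + 289)*24 = 315*24 = 7560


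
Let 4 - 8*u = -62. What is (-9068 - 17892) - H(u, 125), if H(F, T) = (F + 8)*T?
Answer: -115965/4 ≈ -28991.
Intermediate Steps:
u = 33/4 (u = ½ - ⅛*(-62) = ½ + 31/4 = 33/4 ≈ 8.2500)
H(F, T) = T*(8 + F) (H(F, T) = (8 + F)*T = T*(8 + F))
(-9068 - 17892) - H(u, 125) = (-9068 - 17892) - 125*(8 + 33/4) = -26960 - 125*65/4 = -26960 - 1*8125/4 = -26960 - 8125/4 = -115965/4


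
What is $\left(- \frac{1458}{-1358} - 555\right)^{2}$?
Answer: $\frac{141463245456}{461041} \approx 3.0683 \cdot 10^{5}$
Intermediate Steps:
$\left(- \frac{1458}{-1358} - 555\right)^{2} = \left(\left(-1458\right) \left(- \frac{1}{1358}\right) - 555\right)^{2} = \left(\frac{729}{679} - 555\right)^{2} = \left(- \frac{376116}{679}\right)^{2} = \frac{141463245456}{461041}$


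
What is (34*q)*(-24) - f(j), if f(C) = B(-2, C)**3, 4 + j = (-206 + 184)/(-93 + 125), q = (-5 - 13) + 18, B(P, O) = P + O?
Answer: 1225043/4096 ≈ 299.08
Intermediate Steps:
B(P, O) = O + P
q = 0 (q = -18 + 18 = 0)
j = -75/16 (j = -4 + (-206 + 184)/(-93 + 125) = -4 - 22/32 = -4 - 22*1/32 = -4 - 11/16 = -75/16 ≈ -4.6875)
f(C) = (-2 + C)**3 (f(C) = (C - 2)**3 = (-2 + C)**3)
(34*q)*(-24) - f(j) = (34*0)*(-24) - (-2 - 75/16)**3 = 0*(-24) - (-107/16)**3 = 0 - 1*(-1225043/4096) = 0 + 1225043/4096 = 1225043/4096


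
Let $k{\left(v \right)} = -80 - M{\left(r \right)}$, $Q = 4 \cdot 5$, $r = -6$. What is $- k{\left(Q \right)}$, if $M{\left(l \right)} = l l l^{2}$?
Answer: $1376$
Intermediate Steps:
$M{\left(l \right)} = l^{4}$ ($M{\left(l \right)} = l^{2} l^{2} = l^{4}$)
$Q = 20$
$k{\left(v \right)} = -1376$ ($k{\left(v \right)} = -80 - \left(-6\right)^{4} = -80 - 1296 = -1376$)
$- k{\left(Q \right)} = \left(-1\right) \left(-1376\right) = 1376$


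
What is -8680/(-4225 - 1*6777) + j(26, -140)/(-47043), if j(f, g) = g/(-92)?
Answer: 4695639725/5952021489 ≈ 0.78891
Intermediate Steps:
j(f, g) = -g/92 (j(f, g) = g*(-1/92) = -g/92)
-8680/(-4225 - 1*6777) + j(26, -140)/(-47043) = -8680/(-4225 - 1*6777) - 1/92*(-140)/(-47043) = -8680/(-4225 - 6777) + (35/23)*(-1/47043) = -8680/(-11002) - 35/1081989 = -8680*(-1/11002) - 35/1081989 = 4340/5501 - 35/1081989 = 4695639725/5952021489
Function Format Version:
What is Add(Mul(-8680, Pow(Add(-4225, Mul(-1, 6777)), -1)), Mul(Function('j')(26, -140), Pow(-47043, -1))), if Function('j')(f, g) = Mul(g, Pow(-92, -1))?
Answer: Rational(4695639725, 5952021489) ≈ 0.78891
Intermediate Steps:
Function('j')(f, g) = Mul(Rational(-1, 92), g) (Function('j')(f, g) = Mul(g, Rational(-1, 92)) = Mul(Rational(-1, 92), g))
Add(Mul(-8680, Pow(Add(-4225, Mul(-1, 6777)), -1)), Mul(Function('j')(26, -140), Pow(-47043, -1))) = Add(Mul(-8680, Pow(Add(-4225, Mul(-1, 6777)), -1)), Mul(Mul(Rational(-1, 92), -140), Pow(-47043, -1))) = Add(Mul(-8680, Pow(Add(-4225, -6777), -1)), Mul(Rational(35, 23), Rational(-1, 47043))) = Add(Mul(-8680, Pow(-11002, -1)), Rational(-35, 1081989)) = Add(Mul(-8680, Rational(-1, 11002)), Rational(-35, 1081989)) = Add(Rational(4340, 5501), Rational(-35, 1081989)) = Rational(4695639725, 5952021489)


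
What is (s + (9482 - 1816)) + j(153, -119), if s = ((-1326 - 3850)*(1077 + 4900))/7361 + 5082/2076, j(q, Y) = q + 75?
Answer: 9407325339/2546906 ≈ 3693.6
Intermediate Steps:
j(q, Y) = 75 + q
s = -10697950625/2546906 (s = -5176*5977*(1/7361) + 5082*(1/2076) = -30936952*1/7361 + 847/346 = -30936952/7361 + 847/346 = -10697950625/2546906 ≈ -4200.4)
(s + (9482 - 1816)) + j(153, -119) = (-10697950625/2546906 + (9482 - 1816)) + (75 + 153) = (-10697950625/2546906 + 7666) + 228 = 8826630771/2546906 + 228 = 9407325339/2546906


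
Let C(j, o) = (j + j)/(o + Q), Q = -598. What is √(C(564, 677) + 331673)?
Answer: √2070060305/79 ≈ 575.92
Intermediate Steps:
C(j, o) = 2*j/(-598 + o) (C(j, o) = (j + j)/(o - 598) = (2*j)/(-598 + o) = 2*j/(-598 + o))
√(C(564, 677) + 331673) = √(2*564/(-598 + 677) + 331673) = √(2*564/79 + 331673) = √(2*564*(1/79) + 331673) = √(1128/79 + 331673) = √(26203295/79) = √2070060305/79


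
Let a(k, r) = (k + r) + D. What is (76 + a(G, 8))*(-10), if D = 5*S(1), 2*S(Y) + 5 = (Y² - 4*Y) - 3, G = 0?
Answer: -565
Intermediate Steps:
S(Y) = -4 + Y²/2 - 2*Y (S(Y) = -5/2 + ((Y² - 4*Y) - 3)/2 = -5/2 + (-3 + Y² - 4*Y)/2 = -5/2 + (-3/2 + Y²/2 - 2*Y) = -4 + Y²/2 - 2*Y)
D = -55/2 (D = 5*(-4 + (½)*1² - 2*1) = 5*(-4 + (½)*1 - 2) = 5*(-4 + ½ - 2) = 5*(-11/2) = -55/2 ≈ -27.500)
a(k, r) = -55/2 + k + r (a(k, r) = (k + r) - 55/2 = -55/2 + k + r)
(76 + a(G, 8))*(-10) = (76 + (-55/2 + 0 + 8))*(-10) = (76 - 39/2)*(-10) = (113/2)*(-10) = -565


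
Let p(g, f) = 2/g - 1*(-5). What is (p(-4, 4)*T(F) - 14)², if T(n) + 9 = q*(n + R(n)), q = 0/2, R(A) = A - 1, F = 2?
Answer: 11881/4 ≈ 2970.3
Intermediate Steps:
R(A) = -1 + A
q = 0 (q = 0*(½) = 0)
p(g, f) = 5 + 2/g (p(g, f) = 2/g + 5 = 5 + 2/g)
T(n) = -9 (T(n) = -9 + 0*(n + (-1 + n)) = -9 + 0*(-1 + 2*n) = -9 + 0 = -9)
(p(-4, 4)*T(F) - 14)² = ((5 + 2/(-4))*(-9) - 14)² = ((5 + 2*(-¼))*(-9) - 14)² = ((5 - ½)*(-9) - 14)² = ((9/2)*(-9) - 14)² = (-81/2 - 14)² = (-109/2)² = 11881/4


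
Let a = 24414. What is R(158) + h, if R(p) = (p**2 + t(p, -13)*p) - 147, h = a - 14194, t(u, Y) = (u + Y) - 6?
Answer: 56999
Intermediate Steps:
t(u, Y) = -6 + Y + u (t(u, Y) = (Y + u) - 6 = -6 + Y + u)
h = 10220 (h = 24414 - 14194 = 10220)
R(p) = -147 + p**2 + p*(-19 + p) (R(p) = (p**2 + (-6 - 13 + p)*p) - 147 = (p**2 + (-19 + p)*p) - 147 = (p**2 + p*(-19 + p)) - 147 = -147 + p**2 + p*(-19 + p))
R(158) + h = (-147 + 158**2 + 158*(-19 + 158)) + 10220 = (-147 + 24964 + 158*139) + 10220 = (-147 + 24964 + 21962) + 10220 = 46779 + 10220 = 56999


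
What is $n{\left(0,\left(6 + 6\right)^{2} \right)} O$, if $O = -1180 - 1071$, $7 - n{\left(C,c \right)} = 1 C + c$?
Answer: $308387$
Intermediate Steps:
$n{\left(C,c \right)} = 7 - C - c$ ($n{\left(C,c \right)} = 7 - \left(1 C + c\right) = 7 - \left(C + c\right) = 7 - C - c$)
$O = -2251$ ($O = -1180 - 1071 = -2251$)
$n{\left(0,\left(6 + 6\right)^{2} \right)} O = \left(7 - 0 - \left(6 + 6\right)^{2}\right) \left(-2251\right) = \left(7 + 0 - 12^{2}\right) \left(-2251\right) = \left(7 + 0 - 144\right) \left(-2251\right) = \left(-137\right) \left(-2251\right) = 308387$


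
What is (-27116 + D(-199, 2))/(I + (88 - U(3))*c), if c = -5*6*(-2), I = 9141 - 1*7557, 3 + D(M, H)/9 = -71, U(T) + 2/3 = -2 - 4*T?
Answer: -13891/3872 ≈ -3.5876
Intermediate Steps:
U(T) = -8/3 - 4*T (U(T) = -⅔ + (-2 - 4*T) = -8/3 - 4*T)
D(M, H) = -666 (D(M, H) = -27 + 9*(-71) = -27 - 639 = -666)
I = 1584 (I = 9141 - 7557 = 1584)
c = 60 (c = -30*(-2) = 60)
(-27116 + D(-199, 2))/(I + (88 - U(3))*c) = (-27116 - 666)/(1584 + (88 - (-8/3 - 4*3))*60) = -27782/(1584 + (88 - (-8/3 - 12))*60) = -27782/(1584 + (88 - 1*(-44/3))*60) = -27782/(1584 + (88 + 44/3)*60) = -27782/(1584 + (308/3)*60) = -27782/(1584 + 6160) = -27782/7744 = -27782*1/7744 = -13891/3872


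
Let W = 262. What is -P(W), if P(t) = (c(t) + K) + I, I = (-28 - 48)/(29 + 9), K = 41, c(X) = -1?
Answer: -38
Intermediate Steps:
I = -2 (I = -76/38 = -76*1/38 = -2)
P(t) = 38 (P(t) = (-1 + 41) - 2 = 40 - 2 = 38)
-P(W) = -1*38 = -38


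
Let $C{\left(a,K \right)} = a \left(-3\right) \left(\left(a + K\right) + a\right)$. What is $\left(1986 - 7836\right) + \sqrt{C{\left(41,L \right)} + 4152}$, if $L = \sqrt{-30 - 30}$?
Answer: $-5850 + \sqrt{-5934 - 246 i \sqrt{15}} \approx -5843.8 - 77.279 i$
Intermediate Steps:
$L = 2 i \sqrt{15}$ ($L = \sqrt{-60} = 2 i \sqrt{15} \approx 7.746 i$)
$C{\left(a,K \right)} = - 3 a \left(K + 2 a\right)$ ($C{\left(a,K \right)} = - 3 a \left(\left(K + a\right) + a\right) = - 3 a \left(K + 2 a\right)$)
$\left(1986 - 7836\right) + \sqrt{C{\left(41,L \right)} + 4152} = \left(1986 - 7836\right) + \sqrt{\left(-3\right) 41 \left(2 i \sqrt{15} + 2 \cdot 41\right) + 4152} = -5850 + \sqrt{\left(-3\right) 41 \left(2 i \sqrt{15} + 82\right) + 4152} = -5850 + \sqrt{\left(-3\right) 41 \left(82 + 2 i \sqrt{15}\right) + 4152} = -5850 + \sqrt{\left(-10086 - 246 i \sqrt{15}\right) + 4152} = -5850 + \sqrt{-5934 - 246 i \sqrt{15}}$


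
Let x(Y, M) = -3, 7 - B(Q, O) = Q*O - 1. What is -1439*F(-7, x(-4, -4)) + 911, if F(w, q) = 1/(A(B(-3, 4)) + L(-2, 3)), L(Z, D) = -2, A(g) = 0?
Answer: 3261/2 ≈ 1630.5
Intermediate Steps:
B(Q, O) = 8 - O*Q (B(Q, O) = 7 - (Q*O - 1) = 7 - (O*Q - 1) = 7 - (-1 + O*Q) = 7 + (1 - O*Q) = 8 - O*Q)
F(w, q) = -½ (F(w, q) = 1/(0 - 2) = 1/(-2) = -½)
-1439*F(-7, x(-4, -4)) + 911 = -1439*(-½) + 911 = 1439/2 + 911 = 3261/2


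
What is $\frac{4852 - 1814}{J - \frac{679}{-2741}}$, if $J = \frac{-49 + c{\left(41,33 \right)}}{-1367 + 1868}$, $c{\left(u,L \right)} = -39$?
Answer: $\frac{4171906158}{98971} \approx 42153.0$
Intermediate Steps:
$J = - \frac{88}{501}$ ($J = \frac{-49 - 39}{-1367 + 1868} = - \frac{88}{501} \approx -0.17565$)
$\frac{4852 - 1814}{J - \frac{679}{-2741}} = \frac{4852 - 1814}{- \frac{88}{501} - \frac{679}{-2741}} = \frac{3038}{- \frac{88}{501} - - \frac{679}{2741}} = \frac{3038}{- \frac{88}{501} + \frac{679}{2741}} = \frac{3038}{\frac{98971}{1373241}} = 3038 \cdot \frac{1373241}{98971} = \frac{4171906158}{98971}$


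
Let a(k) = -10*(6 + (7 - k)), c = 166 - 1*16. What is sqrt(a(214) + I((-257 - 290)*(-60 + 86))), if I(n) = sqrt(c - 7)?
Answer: sqrt(2010 + sqrt(143)) ≈ 44.966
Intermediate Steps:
c = 150 (c = 166 - 16 = 150)
I(n) = sqrt(143) (I(n) = sqrt(150 - 7) = sqrt(143))
a(k) = -130 + 10*k (a(k) = -10*(13 - k) = -130 + 10*k)
sqrt(a(214) + I((-257 - 290)*(-60 + 86))) = sqrt((-130 + 10*214) + sqrt(143)) = sqrt((-130 + 2140) + sqrt(143)) = sqrt(2010 + sqrt(143))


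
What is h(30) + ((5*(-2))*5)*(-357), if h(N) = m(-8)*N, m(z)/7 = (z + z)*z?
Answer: 44730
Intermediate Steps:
m(z) = 14*z**2 (m(z) = 7*((z + z)*z) = 7*((2*z)*z) = 7*(2*z**2) = 14*z**2)
h(N) = 896*N (h(N) = (14*(-8)**2)*N = (14*64)*N = 896*N)
h(30) + ((5*(-2))*5)*(-357) = 896*30 + ((5*(-2))*5)*(-357) = 26880 - 10*5*(-357) = 26880 - 50*(-357) = 26880 + 17850 = 44730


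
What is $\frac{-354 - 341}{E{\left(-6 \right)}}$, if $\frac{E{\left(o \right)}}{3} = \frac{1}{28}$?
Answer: $- \frac{19460}{3} \approx -6486.7$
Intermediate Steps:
$E{\left(o \right)} = \frac{3}{28}$
$\frac{-354 - 341}{E{\left(-6 \right)}} = \frac{-354 - 341}{\frac{3}{28}} = \left(-354 - 341\right) \frac{28}{3} = \left(-695\right) \frac{28}{3} = - \frac{19460}{3}$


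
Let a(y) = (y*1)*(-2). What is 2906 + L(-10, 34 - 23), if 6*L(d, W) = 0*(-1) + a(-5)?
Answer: 8723/3 ≈ 2907.7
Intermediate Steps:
a(y) = -2*y (a(y) = y*(-2) = -2*y)
L(d, W) = 5/3 (L(d, W) = (0*(-1) - 2*(-5))/6 = (0 + 10)/6 = (1/6)*10 = 5/3)
2906 + L(-10, 34 - 23) = 2906 + 5/3 = 8723/3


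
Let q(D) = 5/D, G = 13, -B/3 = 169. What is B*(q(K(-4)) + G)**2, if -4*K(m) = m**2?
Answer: -1119963/16 ≈ -69998.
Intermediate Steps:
B = -507 (B = -3*169 = -507)
K(m) = -m**2/4
B*(q(K(-4)) + G)**2 = -507*(5/((-1/4*(-4)**2)) + 13)**2 = -507*(5/((-1/4*16)) + 13)**2 = -507*(5/(-4) + 13)**2 = -507*(5*(-1/4) + 13)**2 = -507*(-5/4 + 13)**2 = -507*(47/4)**2 = -507*2209/16 = -1119963/16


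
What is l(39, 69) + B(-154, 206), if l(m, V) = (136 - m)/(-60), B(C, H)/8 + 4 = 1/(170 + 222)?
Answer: -98773/2940 ≈ -33.596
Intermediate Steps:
B(C, H) = -1567/49 (B(C, H) = -32 + 8/(170 + 222) = -32 + 8/392 = -32 + 8*(1/392) = -32 + 1/49 = -1567/49)
l(m, V) = -34/15 + m/60 (l(m, V) = (136 - m)*(-1/60) = -34/15 + m/60)
l(39, 69) + B(-154, 206) = (-34/15 + (1/60)*39) - 1567/49 = (-34/15 + 13/20) - 1567/49 = -97/60 - 1567/49 = -98773/2940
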